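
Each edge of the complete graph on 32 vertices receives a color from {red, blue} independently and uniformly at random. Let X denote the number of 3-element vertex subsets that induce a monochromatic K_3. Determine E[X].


Let X = Σ_S X_S over the C(32, 3) = 4960 subsets S of size 3, where X_S = 1 if the K_3 on S is monochromatic.
For a fixed S, the K_3 on S has C(3, 2) = 3 edges. P[all 3 edges red] = (1/2)^3, and likewise for blue, so P[monochromatic] = 2·(1/2)^3 = 2^{1 − 3} = 1/4.
By linearity of expectation: E[X] = C(32, 3) · 2^{1 − 3} = 4960 · 1/4 = 1240.
Numerically: E[X] ≈ 1240.0000.

E[X] = C(32,3)·2^(1−C(3,2)) = 1240 ≈ 1240.0000.


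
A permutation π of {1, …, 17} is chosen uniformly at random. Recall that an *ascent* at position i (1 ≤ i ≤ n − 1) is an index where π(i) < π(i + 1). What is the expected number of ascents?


Write X = Σ X_I over i = 1, …, 16, with X_I the indicator of one ascent.
There are 16 indicators.
For each fixed i, the pair (π(i), π(i+1)) is a uniformly random ordered pair of distinct values from {1, …, 17}; by symmetry P[π(i) < π(i+1)] = 1/2.
By linearity: E[X] = 16 · (1/2) = (17 − 1) · (1/2) = 8 ≈ 8.0000.

E[X] = 8 = 8.0000.


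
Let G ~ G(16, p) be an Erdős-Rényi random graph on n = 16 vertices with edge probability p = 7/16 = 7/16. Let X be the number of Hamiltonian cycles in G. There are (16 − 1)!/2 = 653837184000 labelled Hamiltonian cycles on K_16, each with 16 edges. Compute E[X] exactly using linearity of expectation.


K_16 has (16 − 1)!/2 = 653837184000 labelled Hamiltonian cycles.
For each such Hamiltonian cycle H, let X_H = 1 if all 16 edges of H are present in G. Then P[X_H = 1] = p^{16} = (7/16)^{16} = 33232930569601/18446744073709551616.
By linearity: E[X] = Σ_H E[X_H] = 653837184000 · p^{16} = 653837184000 · 33232930569601/18446744073709551616 = 21219654042671322112875/18014398509481984.
Numerically: E[X] ≈ 1.178e+06.

E[X] = 653837184000 · (7/16)^{16} = 21219654042671322112875/18014398509481984 ≈ 1.178e+06.


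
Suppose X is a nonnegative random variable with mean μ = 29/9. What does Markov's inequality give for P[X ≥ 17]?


μ = E[X] = 29/9, a = 17.
Markov: P[X ≥ 17] ≤ μ/a = (29/9)/17 = 29/153.
Numerically: ≈ 0.1895.
(Since a = 17 > μ = 3.2222, the bound 29/153 is < 1 and informative.)

P[X ≥ 17] ≤ 29/153 ≈ 0.1895.


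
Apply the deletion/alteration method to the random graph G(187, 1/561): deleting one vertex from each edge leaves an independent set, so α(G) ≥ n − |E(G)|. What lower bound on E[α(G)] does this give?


E[|E(G)|] = C(187, 2)·p = 17391 · (1/561) = 31.
E[α(G)] ≥ n − E[|E(G)|] = 187 − 31 = 156.
Numerically: ≈ 156.000.
(This is only a lower bound; the true E[α(G)] may be larger.)

E[α(G)] ≥ 156 ≈ 156.000.


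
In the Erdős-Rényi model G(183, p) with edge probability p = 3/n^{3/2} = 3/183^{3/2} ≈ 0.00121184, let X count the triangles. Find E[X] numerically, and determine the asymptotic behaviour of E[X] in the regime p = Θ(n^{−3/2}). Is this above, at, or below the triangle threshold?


Number of potential triangles: C(183, 3) = 1004731.
Each occurs with probability p³ ≈ (0.00121184)³ ≈ 1.77964697e-09.
By linearity: E[X] = C(183, 3)·p³ ≈ 1004731 · 1.77964697e-09 ≈ 0.001788.
Since α = 3/2 > 1, p = c/n^{3/2} = o(1/n) is below the triangle threshold p ~ 1/n. Asymptotically E[X] ~ (c³/6)·n^{3(1−α)} = (3³/6)·n^{-1.5} → 0, so by Markov's inequality G has no triangles w.h.p.

E[X] ≈ 0.001788; in regime p = Θ(1/n^{3/2}) E[X] tends to 0 (below the triangle threshold p ~ 1/n).


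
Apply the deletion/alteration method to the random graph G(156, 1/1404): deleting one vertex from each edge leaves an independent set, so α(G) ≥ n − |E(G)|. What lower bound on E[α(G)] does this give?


E[|E(G)|] = C(156, 2)·p = 12090 · (1/1404) = 155/18.
E[α(G)] ≥ n − E[|E(G)|] = 156 − 155/18 = 2653/18.
Numerically: ≈ 147.38889.
(This is only a lower bound; the true E[α(G)] may be larger.)

E[α(G)] ≥ 2653/18 ≈ 147.38889.


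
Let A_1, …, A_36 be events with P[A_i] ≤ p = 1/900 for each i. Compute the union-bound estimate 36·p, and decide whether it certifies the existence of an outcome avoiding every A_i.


Union bound: P[∪_{i=1}^{36} A_i] ≤ Σ_i P[A_i] ≤ 36·p = 36·(1/900) = 1/25.
Numerically: 1/25 ≈ 0.04000.
Is 1/25 < 1? YES.
Since P[∪ A_i] ≤ 1/25 < 1, the complement has P[∩ A_i^c] ≥ 1 − 1/25 = 24/25 > 0, so some outcome avoids every A_i.

36·p = 1/25 ≈ 0.04000; existence CERTIFIED by the union bound.


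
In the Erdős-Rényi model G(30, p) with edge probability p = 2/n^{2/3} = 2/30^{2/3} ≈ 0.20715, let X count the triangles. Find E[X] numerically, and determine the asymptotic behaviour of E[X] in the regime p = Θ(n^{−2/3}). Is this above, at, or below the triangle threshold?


Number of potential triangles: C(30, 3) = 4060.
Each occurs with probability p³ ≈ (0.20715)³ ≈ 8.8888889e-03.
By linearity: E[X] = C(30, 3)·p³ ≈ 4060 · 8.8888889e-03 ≈ 36.08889.
Since α = 2/3 < 1, p = c/n^{2/3} ≫ 1/n is above the triangle threshold p ~ 1/n. Asymptotically E[X] ~ (c³/6)·n^{3(1−α)} = (2³/6)·n^{1} → ∞; triangles are abundant w.h.p.

E[X] ≈ 36.08889; in regime p = Θ(1/n^{2/3}) E[X] diverges (above the triangle threshold p ~ 1/n).


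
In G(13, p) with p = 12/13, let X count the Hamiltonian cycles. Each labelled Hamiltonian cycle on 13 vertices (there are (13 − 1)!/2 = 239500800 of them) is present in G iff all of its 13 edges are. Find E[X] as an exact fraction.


K_13 has (13 − 1)!/2 = 239500800 labelled Hamiltonian cycles.
For each such Hamiltonian cycle H, let X_H = 1 if all 13 edges of H are present in G. Then P[X_H = 1] = p^{13} = (12/13)^{13} = 106993205379072/302875106592253.
By linearity of expectation: E[X] = Σ_H E[X_H] = 239500800 · p^{13} = 239500800 · 106993205379072/302875106592253 = 25624958282852047257600/302875106592253.
Numerically: E[X] ≈ 8.46e+07.

E[X] = 239500800 · (12/13)^{13} = 25624958282852047257600/302875106592253 ≈ 8.46e+07.


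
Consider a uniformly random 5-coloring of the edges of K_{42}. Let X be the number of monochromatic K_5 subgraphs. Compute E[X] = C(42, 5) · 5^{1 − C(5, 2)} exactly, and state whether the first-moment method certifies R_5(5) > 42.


E[X] = C(42, 5) · 5^{1 − 10} = 850668 · 5^{−9} = 850668/1953125.
As a reduced fraction: E[X] = 850668/1953125 ≈ 0.436.
Is E[X] < 1? YES.
Since E[X] < 1, there exists a 5-coloring of K_{42} with no monochromatic K_5; hence R_5(5) > 42.

E[X] = 850668/1953125 ≈ 0.436; E[X] < 1, so R_5(5) > 42.


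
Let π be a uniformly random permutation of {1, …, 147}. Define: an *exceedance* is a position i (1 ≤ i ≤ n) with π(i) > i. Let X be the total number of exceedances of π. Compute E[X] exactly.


Write X = Σ_{i=1}^{147} X_i, where X_i = 1_{π(i) > i}.
For each fixed i, π(i) is uniform over {1, …, 147} (marginal of a uniform permutation), so P[π(i) > i] = (n − i)/n. Summing: Σ_{i=1}^{147} (n − i)/n = (0 + 1 + … + 146)/147 = 147(147 − 1)/(2·147) = (147 − 1)/2.
Hence E[X] = Σ_{i=1}^{147} (147 − i)/147 = 73 ≈ 73.000000.

E[X] = 73 = 73.000000.


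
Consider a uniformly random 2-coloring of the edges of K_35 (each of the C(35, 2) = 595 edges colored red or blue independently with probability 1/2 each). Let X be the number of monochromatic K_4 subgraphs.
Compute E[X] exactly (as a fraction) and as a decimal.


Let X = Σ_S X_S over the C(35, 4) = 52360 subsets S of size 4, where X_S = 1 if the K_4 on S is monochromatic.
For a fixed S, the K_4 on S has C(4, 2) = 6 edges. P[all 6 edges red] = (1/2)^6, and likewise for blue, so P[monochromatic] = 2·(1/2)^6 = 2^{1 − 6} = 1/32.
By linearity of expectation: E[X] = C(35, 4) · 2^{1 − 6} = 52360 · 1/32 = 6545/4.
Numerically: E[X] ≈ 1636.250.

E[X] = C(35,4)·2^(1−C(4,2)) = 6545/4 ≈ 1636.250.


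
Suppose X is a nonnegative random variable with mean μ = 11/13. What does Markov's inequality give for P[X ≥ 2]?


μ = E[X] = 11/13, a = 2.
Markov: P[X ≥ 2] ≤ μ/a = (11/13)/2 = 11/26.
Numerically: ≈ 0.4231.
(Since a = 2 > μ = 0.8462, the bound 11/26 is < 1 and informative.)

P[X ≥ 2] ≤ 11/26 ≈ 0.4231.


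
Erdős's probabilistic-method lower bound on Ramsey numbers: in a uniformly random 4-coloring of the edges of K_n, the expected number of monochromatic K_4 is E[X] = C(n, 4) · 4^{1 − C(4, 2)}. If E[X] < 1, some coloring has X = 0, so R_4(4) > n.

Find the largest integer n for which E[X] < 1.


We need C(n, 4) · 4^{1 − 6} < 1, i.e. C(n, 4) < 4^{6 − 1} = 1024.
Check values of n near the boundary:
  n = 13: C(13, 4) = 715; 715 < 1024? YES
  n = 14: C(14, 4) = 1001; 1001 < 1024? YES
  n = 15: C(15, 4) = 1365; 1365 < 1024? NO
The largest n with C(n, 4) < 1024 is n = 14 (where E[X] = 1001/1024 ≈ 0.9775). Hence R_4(4) > 14, i.e. R_4(4) ≥ 15.

Largest n = 14; hence R_4(4) > 14.


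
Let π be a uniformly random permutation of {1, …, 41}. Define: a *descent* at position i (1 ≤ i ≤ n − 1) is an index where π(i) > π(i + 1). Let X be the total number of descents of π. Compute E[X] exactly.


Write X = Σ X_I over i = 1, …, 40, with X_I the indicator of one descent.
There are 40 indicators.
For each fixed i, the pair (π(i), π(i+1)) is a uniformly random ordered pair of distinct values from {1, …, 41}; by symmetry P[π(i) > π(i+1)] = 1/2.
By linearity: E[X] = 40 · (1/2) = (41 − 1) · (1/2) = 20 ≈ 20.000.

E[X] = 20 = 20.000.


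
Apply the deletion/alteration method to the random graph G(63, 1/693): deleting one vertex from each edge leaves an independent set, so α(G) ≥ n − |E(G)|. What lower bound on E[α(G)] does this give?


E[|E(G)|] = C(63, 2)·p = 1953 · (1/693) = 31/11.
E[α(G)] ≥ n − E[|E(G)|] = 63 − 31/11 = 662/11.
Numerically: ≈ 60.181818.
(This is only a lower bound; the true E[α(G)] may be larger.)

E[α(G)] ≥ 662/11 ≈ 60.181818.


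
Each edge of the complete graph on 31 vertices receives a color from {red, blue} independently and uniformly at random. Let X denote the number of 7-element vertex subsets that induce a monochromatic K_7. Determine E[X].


Let X = Σ_S X_S over the C(31, 7) = 2629575 subsets S of size 7, where X_S = 1 if the K_7 on S is monochromatic.
For a fixed S, the K_7 on S has C(7, 2) = 21 edges. P[all 21 edges red] = (1/2)^21, and likewise for blue, so P[monochromatic] = 2·(1/2)^21 = 2^{1 − 21} = 1/1048576.
Summing: E[X] = C(31, 7) · 2^{1 − 21} = 2629575 · 1/1048576 = 2629575/1048576.
Numerically: E[X] ≈ 2.508.

E[X] = C(31,7)·2^(1−C(7,2)) = 2629575/1048576 ≈ 2.508.


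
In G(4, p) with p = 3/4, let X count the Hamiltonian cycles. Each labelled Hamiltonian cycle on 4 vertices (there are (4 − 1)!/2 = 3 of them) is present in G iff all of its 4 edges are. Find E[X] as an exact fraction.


K_4 has (4 − 1)!/2 = 3 labelled Hamiltonian cycles.
For each such Hamiltonian cycle H, let X_H = 1 if all 4 edges of H are present in G. Then P[X_H = 1] = p^{4} = (3/4)^{4} = 81/256.
By linearity of expectation: E[X] = Σ_H E[X_H] = 3 · p^{4} = 3 · 81/256 = 243/256.
Numerically: E[X] ≈ 0.9492.

E[X] = 3 · (3/4)^{4} = 243/256 ≈ 0.9492.


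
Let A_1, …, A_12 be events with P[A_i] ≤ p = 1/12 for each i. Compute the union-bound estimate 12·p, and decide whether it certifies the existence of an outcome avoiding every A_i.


Union bound: P[∪_{i=1}^{12} A_i] ≤ Σ_i P[A_i] ≤ 12·p = 12·(1/12) = 1.
Numerically: 1 ≈ 1.000.
Is 1 < 1? NO.
Since the bound 1 is ≥ 1, the union bound is uninformative here; it does NOT by itself certify existence.

12·p = 1 ≈ 1.000; existence NOT certified by the union bound.


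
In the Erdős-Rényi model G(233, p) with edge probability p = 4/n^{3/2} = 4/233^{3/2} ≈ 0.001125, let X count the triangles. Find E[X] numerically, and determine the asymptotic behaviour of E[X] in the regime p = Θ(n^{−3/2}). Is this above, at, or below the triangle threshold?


Number of potential triangles: C(233, 3) = 2081156.
Each occurs with probability p³ ≈ (0.001125)³ ≈ 1.422585e-09.
By linearity: E[X] = C(233, 3)·p³ ≈ 2081156 · 1.422585e-09 ≈ 0.0030.
Since α = 3/2 > 1, p = c/n^{3/2} = o(1/n) is below the triangle threshold p ~ 1/n. Asymptotically E[X] ~ (c³/6)·n^{3(1−α)} = (4³/6)·n^{-1.5} → 0, so by Markov's inequality G has no triangles w.h.p.

E[X] ≈ 0.0030; in regime p = Θ(1/n^{3/2}) E[X] tends to 0 (below the triangle threshold p ~ 1/n).


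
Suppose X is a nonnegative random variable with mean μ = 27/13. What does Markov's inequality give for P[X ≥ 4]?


μ = E[X] = 27/13, a = 4.
Markov: P[X ≥ 4] ≤ μ/a = (27/13)/4 = 27/52.
Numerically: ≈ 0.519231.
(Since a = 4 > μ = 2.076923, the bound 27/52 is < 1 and informative.)

P[X ≥ 4] ≤ 27/52 ≈ 0.519231.


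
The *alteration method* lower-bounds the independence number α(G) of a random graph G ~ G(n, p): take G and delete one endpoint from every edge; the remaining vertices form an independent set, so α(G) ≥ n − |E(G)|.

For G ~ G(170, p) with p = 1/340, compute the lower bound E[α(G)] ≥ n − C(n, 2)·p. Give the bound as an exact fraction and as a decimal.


E[|E(G)|] = C(170, 2)·p = 14365 · (1/340) = 169/4.
E[α(G)] ≥ n − E[|E(G)|] = 170 − 169/4 = 511/4.
Numerically: ≈ 127.75000.
(This is only a lower bound; the true E[α(G)] may be larger.)

E[α(G)] ≥ 511/4 ≈ 127.75000.


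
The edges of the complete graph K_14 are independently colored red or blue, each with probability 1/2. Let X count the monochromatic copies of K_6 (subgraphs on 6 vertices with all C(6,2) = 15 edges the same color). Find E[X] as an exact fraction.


Let X = Σ_S X_S over the C(14, 6) = 3003 subsets S of size 6, where X_S = 1 if the K_6 on S is monochromatic.
For a fixed S, the K_6 on S has C(6, 2) = 15 edges. P[all 15 edges red] = (1/2)^15, and likewise for blue, so P[monochromatic] = 2·(1/2)^15 = 2^{1 − 15} = 1/16384.
Summing: E[X] = C(14, 6) · 2^{1 − 15} = 3003 · 1/16384 = 3003/16384.
Numerically: E[X] ≈ 0.18329.

E[X] = C(14,6)·2^(1−C(6,2)) = 3003/16384 ≈ 0.18329.


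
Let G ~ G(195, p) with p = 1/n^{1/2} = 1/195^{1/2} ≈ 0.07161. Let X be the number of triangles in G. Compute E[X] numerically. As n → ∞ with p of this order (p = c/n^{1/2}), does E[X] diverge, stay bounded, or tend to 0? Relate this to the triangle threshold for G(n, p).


Number of potential triangles: C(195, 3) = 1216865.
Each occurs with probability p³ ≈ (0.07161)³ ≈ 3.672384e-04.
By linearity: E[X] = C(195, 3)·p³ ≈ 1216865 · 3.672384e-04 ≈ 446.8796.
Since α = 1/2 < 1, p = c/n^{1/2} ≫ 1/n is above the triangle threshold p ~ 1/n. Asymptotically E[X] ~ (c³/6)·n^{3(1−α)} = (1³/6)·n^{1.5} → ∞; triangles are abundant w.h.p.

E[X] ≈ 446.8796; in regime p = Θ(1/n^{1/2}) E[X] diverges (above the triangle threshold p ~ 1/n).


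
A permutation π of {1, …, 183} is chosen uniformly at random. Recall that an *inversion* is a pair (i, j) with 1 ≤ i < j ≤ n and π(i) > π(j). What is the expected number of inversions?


Write X = Σ X_I over the C(183, 2) = 16653 pairs i < j, with X_I the indicator of one inversion.
There are 16653 indicators.
For each fixed pair i < j, the values π(i) and π(j) are two distinct elements of {1, …, 183} in uniformly random order; by symmetry P[π(i) > π(j)] = 1/2.
By linearity: E[X] = 16653 · (1/2) = C(183, 2) · (1/2) = 16653/2 = 16653/2 ≈ 8326.50000.

E[X] = 16653/2 = 8326.50000.


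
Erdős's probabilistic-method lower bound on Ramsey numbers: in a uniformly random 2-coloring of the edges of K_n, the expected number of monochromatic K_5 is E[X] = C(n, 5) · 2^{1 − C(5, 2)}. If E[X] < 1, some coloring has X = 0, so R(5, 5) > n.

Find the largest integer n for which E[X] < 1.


We need C(n, 5) · 2^{1 − 10} < 1, i.e. C(n, 5) < 2^{10 − 1} = 512.
Check values of n near the boundary:
  n = 9: C(9, 5) = 126; 126 < 512? YES
  n = 10: C(10, 5) = 252; 252 < 512? YES
  n = 11: C(11, 5) = 462; 462 < 512? YES
  n = 12: C(12, 5) = 792; 792 < 512? NO
  n = 13: C(13, 5) = 1287; 1287 < 512? NO
  n = 14: C(14, 5) = 2002; 2002 < 512? NO
The largest n with C(n, 5) < 512 is n = 11 (where E[X] = 231/256 ≈ 0.902344). Hence R(5, 5) > 11, i.e. R(5, 5) ≥ 12.

Largest n = 11; hence R(5, 5) > 11.


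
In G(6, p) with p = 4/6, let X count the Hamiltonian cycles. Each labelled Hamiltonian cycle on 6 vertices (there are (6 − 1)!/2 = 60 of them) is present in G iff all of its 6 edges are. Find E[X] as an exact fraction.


K_6 has (6 − 1)!/2 = 60 labelled Hamiltonian cycles.
For each such Hamiltonian cycle H, let X_H = 1 if all 6 edges of H are present in G. Then P[X_H = 1] = p^{6} = (2/3)^{6} = 64/729.
By linearity: E[X] = Σ_H E[X_H] = 60 · p^{6} = 60 · 64/729 = 1280/243.
Numerically: E[X] ≈ 5.267.

E[X] = 60 · (2/3)^{6} = 1280/243 ≈ 5.267.


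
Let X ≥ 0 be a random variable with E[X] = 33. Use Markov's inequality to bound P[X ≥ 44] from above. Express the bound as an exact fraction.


μ = E[X] = 33, a = 44.
Markov: P[X ≥ 44] ≤ μ/a = (33)/44 = 3/4.
Numerically: ≈ 0.750000.
(Since a = 44 > μ = 33.000000, the bound 3/4 is < 1 and informative.)

P[X ≥ 44] ≤ 3/4 ≈ 0.750000.


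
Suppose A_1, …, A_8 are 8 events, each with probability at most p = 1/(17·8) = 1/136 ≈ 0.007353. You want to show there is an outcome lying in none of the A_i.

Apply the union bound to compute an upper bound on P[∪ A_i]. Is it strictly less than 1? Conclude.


Union bound: P[∪_{i=1}^{8} A_i] ≤ Σ_i P[A_i] ≤ 8·p = 8·(1/136) = 1/17.
Numerically: 1/17 ≈ 0.058824.
Is 1/17 < 1? YES.
Since P[∪ A_i] ≤ 1/17 < 1, the complement has P[∩ A_i^c] ≥ 1 − 1/17 = 16/17 > 0, so some outcome avoids every A_i.

8·p = 1/17 ≈ 0.058824; existence CERTIFIED by the union bound.


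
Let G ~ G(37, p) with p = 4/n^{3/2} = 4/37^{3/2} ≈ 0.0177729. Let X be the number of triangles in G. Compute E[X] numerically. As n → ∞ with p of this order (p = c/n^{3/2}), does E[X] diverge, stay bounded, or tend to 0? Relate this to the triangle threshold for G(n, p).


Number of potential triangles: C(37, 3) = 7770.
Each occurs with probability p³ ≈ (0.0177729)³ ≈ 5.61399751e-06.
By linearity: E[X] = C(37, 3)·p³ ≈ 7770 · 5.61399751e-06 ≈ 0.043621.
Since α = 3/2 > 1, p = c/n^{3/2} = o(1/n) is below the triangle threshold p ~ 1/n. Asymptotically E[X] ~ (c³/6)·n^{3(1−α)} = (4³/6)·n^{-1.5} → 0, so by Markov's inequality G has no triangles w.h.p.

E[X] ≈ 0.043621; in regime p = Θ(1/n^{3/2}) E[X] tends to 0 (below the triangle threshold p ~ 1/n).


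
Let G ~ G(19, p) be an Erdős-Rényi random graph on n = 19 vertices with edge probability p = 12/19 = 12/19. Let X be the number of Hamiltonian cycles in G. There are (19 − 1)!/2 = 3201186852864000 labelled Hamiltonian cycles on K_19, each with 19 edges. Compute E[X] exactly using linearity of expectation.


K_19 has (19 − 1)!/2 = 3201186852864000 labelled Hamiltonian cycles.
For each such Hamiltonian cycle H, let X_H = 1 if all 19 edges of H are present in G. Then P[X_H = 1] = p^{19} = (12/19)^{19} = 319479999370622926848/1978419655660313589123979.
By linearity of expectation: E[X] = Σ_H E[X_H] = 3201186852864000 · p^{19} = 3201186852864000 · 319479999370622926848/1978419655660313589123979 = 1022715173738237107931793611292672000/1978419655660313589123979.
Numerically: E[X] ≈ 5.169e+11.

E[X] = 3201186852864000 · (12/19)^{19} = 1022715173738237107931793611292672000/1978419655660313589123979 ≈ 5.169e+11.


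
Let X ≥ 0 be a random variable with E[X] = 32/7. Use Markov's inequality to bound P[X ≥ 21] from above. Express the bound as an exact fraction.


μ = E[X] = 32/7, a = 21.
Markov: P[X ≥ 21] ≤ μ/a = (32/7)/21 = 32/147.
Numerically: ≈ 0.217687.
(Since a = 21 > μ = 4.571429, the bound 32/147 is < 1 and informative.)

P[X ≥ 21] ≤ 32/147 ≈ 0.217687.


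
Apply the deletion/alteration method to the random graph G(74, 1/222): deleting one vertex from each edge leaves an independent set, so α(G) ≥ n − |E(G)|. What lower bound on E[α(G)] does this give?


E[|E(G)|] = C(74, 2)·p = 2701 · (1/222) = 73/6.
E[α(G)] ≥ n − E[|E(G)|] = 74 − 73/6 = 371/6.
Numerically: ≈ 61.8333.
(This is only a lower bound; the true E[α(G)] may be larger.)

E[α(G)] ≥ 371/6 ≈ 61.8333.


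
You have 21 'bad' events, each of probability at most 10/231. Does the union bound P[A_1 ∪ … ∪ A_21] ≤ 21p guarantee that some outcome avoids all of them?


Union bound: P[∪_{i=1}^{21} A_i] ≤ Σ_i P[A_i] ≤ 21·p = 21·(10/231) = 10/11.
Numerically: 10/11 ≈ 0.909.
Is 10/11 < 1? YES.
Since P[∪ A_i] ≤ 10/11 < 1, the complement has P[∩ A_i^c] ≥ 1 − 10/11 = 1/11 > 0, so some outcome avoids every A_i.

21·p = 10/11 ≈ 0.909; existence CERTIFIED by the union bound.


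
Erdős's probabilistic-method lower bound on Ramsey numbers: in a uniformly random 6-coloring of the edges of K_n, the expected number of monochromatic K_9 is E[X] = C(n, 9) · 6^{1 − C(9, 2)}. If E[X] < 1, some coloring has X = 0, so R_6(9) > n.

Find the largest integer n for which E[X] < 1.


We need C(n, 9) · 6^{1 − 36} < 1, i.e. C(n, 9) < 6^{36 − 1} = 1719070799748422591028658176.
Check values of n near the boundary:
  n = 4404: C(4404, 9) = 1703375445537161676647015880; 1703375445537161676647015880 < 1719070799748422591028658176? YES
  n = 4405: C(4405, 9) = 1706862792900636302463627150; 1706862792900636302463627150 < 1719070799748422591028658176? YES
  n = 4406: C(4406, 9) = 1710356485221788389505285700; 1710356485221788389505285700 < 1719070799748422591028658176? YES
  n = 4407: C(4407, 9) = 1713856532599459170657070050; 1713856532599459170657070050 < 1719070799748422591028658176? YES
  n = 4408: C(4408, 9) = 1717362945146264156457459600; 1717362945146264156457459600 < 1719070799748422591028658176? YES
  n = 4409: C(4409, 9) = 1720875732988608787686577131; 1720875732988608787686577131 < 1719070799748422591028658176? NO
  n = 4410: C(4410, 9) = 1724394906266704102180823710; 1724394906266704102180823710 < 1719070799748422591028658176? NO
The largest n with C(n, 9) < 1719070799748422591028658176 is n = 4408 (where E[X] = 35778394690547169926197075/35813974994758803979763712 ≈ 0.9990). Hence R_6(9) > 4408, i.e. R_6(9) ≥ 4409.

Largest n = 4408; hence R_6(9) > 4408.


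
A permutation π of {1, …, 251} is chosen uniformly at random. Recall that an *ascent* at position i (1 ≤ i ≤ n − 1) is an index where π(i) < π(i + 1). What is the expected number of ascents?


Write X = Σ X_I over i = 1, …, 250, with X_I the indicator of one ascent.
There are 250 indicators.
For each fixed i, the pair (π(i), π(i+1)) is a uniformly random ordered pair of distinct values from {1, …, 251}; by symmetry P[π(i) < π(i+1)] = 1/2.
By linearity: E[X] = 250 · (1/2) = (251 − 1) · (1/2) = 125 ≈ 125.000000.

E[X] = 125 = 125.000000.


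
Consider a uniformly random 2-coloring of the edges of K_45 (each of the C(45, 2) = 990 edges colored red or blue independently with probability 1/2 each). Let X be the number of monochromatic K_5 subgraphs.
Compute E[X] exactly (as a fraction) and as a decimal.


Let X = Σ_S X_S over the C(45, 5) = 1221759 subsets S of size 5, where X_S = 1 if the K_5 on S is monochromatic.
For a fixed S, the K_5 on S has C(5, 2) = 10 edges. P[all 10 edges red] = (1/2)^10, and likewise for blue, so P[monochromatic] = 2·(1/2)^10 = 2^{1 − 10} = 1/512.
By linearity of expectation: E[X] = C(45, 5) · 2^{1 − 10} = 1221759 · 1/512 = 1221759/512.
Numerically: E[X] ≈ 2386.24805.

E[X] = C(45,5)·2^(1−C(5,2)) = 1221759/512 ≈ 2386.24805.


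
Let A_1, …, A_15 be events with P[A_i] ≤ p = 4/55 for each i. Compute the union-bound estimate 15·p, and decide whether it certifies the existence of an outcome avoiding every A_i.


Union bound: P[∪_{i=1}^{15} A_i] ≤ Σ_i P[A_i] ≤ 15·p = 15·(4/55) = 12/11.
Numerically: 12/11 ≈ 1.0909.
Is 12/11 < 1? NO.
Since the bound 12/11 is ≥ 1, the union bound is uninformative here; it does NOT by itself certify existence.

15·p = 12/11 ≈ 1.0909; existence NOT certified by the union bound.


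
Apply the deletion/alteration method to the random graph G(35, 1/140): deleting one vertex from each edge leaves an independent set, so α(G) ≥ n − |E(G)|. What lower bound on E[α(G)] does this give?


E[|E(G)|] = C(35, 2)·p = 595 · (1/140) = 17/4.
E[α(G)] ≥ n − E[|E(G)|] = 35 − 17/4 = 123/4.
Numerically: ≈ 30.750.
(This is only a lower bound; the true E[α(G)] may be larger.)

E[α(G)] ≥ 123/4 ≈ 30.750.


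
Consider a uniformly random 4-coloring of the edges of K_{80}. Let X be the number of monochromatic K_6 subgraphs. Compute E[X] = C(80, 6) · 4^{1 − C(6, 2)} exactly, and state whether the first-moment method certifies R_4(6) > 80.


E[X] = C(80, 6) · 4^{1 − 15} = 300500200 · 4^{−14} = 300500200/268435456.
As a reduced fraction: E[X] = 37562525/33554432 ≈ 1.1194505.
Is E[X] < 1? NO.
Since E[X] ≥ 1, the first-moment bound is inconclusive at n = 80; it does NOT by itself certify R_4(6) > 80.

E[X] = 37562525/33554432 ≈ 1.1194505; E[X] ≥ 1; first-moment method inconclusive here.


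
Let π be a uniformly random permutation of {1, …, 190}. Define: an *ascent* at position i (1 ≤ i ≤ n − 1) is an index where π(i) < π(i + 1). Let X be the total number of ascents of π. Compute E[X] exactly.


Write X = Σ X_I over i = 1, …, 189, with X_I the indicator of one ascent.
There are 189 indicators.
For each fixed i, the pair (π(i), π(i+1)) is a uniformly random ordered pair of distinct values from {1, …, 190}; by symmetry P[π(i) < π(i+1)] = 1/2.
By linearity: E[X] = 189 · (1/2) = (190 − 1) · (1/2) = 189/2 ≈ 94.500.

E[X] = 189/2 = 94.500.


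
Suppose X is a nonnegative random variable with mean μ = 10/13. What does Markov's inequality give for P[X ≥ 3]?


μ = E[X] = 10/13, a = 3.
Markov: P[X ≥ 3] ≤ μ/a = (10/13)/3 = 10/39.
Numerically: ≈ 0.256410.
(Since a = 3 > μ = 0.769231, the bound 10/39 is < 1 and informative.)

P[X ≥ 3] ≤ 10/39 ≈ 0.256410.


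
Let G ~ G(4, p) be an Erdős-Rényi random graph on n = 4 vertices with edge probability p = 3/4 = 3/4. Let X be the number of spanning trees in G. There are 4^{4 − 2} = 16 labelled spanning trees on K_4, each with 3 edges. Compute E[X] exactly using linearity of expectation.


K_4 has 4^{4 − 2} = 16 labelled spanning trees.
For each such spanning tree H, let X_H = 1 if all 3 edges of H are present in G. Then P[X_H = 1] = p^{3} = (3/4)^{3} = 27/64.
By linearity: E[X] = Σ_H E[X_H] = 16 · p^{3} = 16 · 27/64 = 27/4.
Numerically: E[X] ≈ 6.75.

E[X] = 16 · (3/4)^{3} = 27/4 ≈ 6.75.


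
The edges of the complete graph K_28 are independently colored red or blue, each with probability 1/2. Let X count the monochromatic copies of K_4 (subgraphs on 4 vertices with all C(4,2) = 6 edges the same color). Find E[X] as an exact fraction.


Let X = Σ_S X_S over the C(28, 4) = 20475 subsets S of size 4, where X_S = 1 if the K_4 on S is monochromatic.
For a fixed S, the K_4 on S has C(4, 2) = 6 edges. P[all 6 edges red] = (1/2)^6, and likewise for blue, so P[monochromatic] = 2·(1/2)^6 = 2^{1 − 6} = 1/32.
By linearity: E[X] = C(28, 4) · 2^{1 − 6} = 20475 · 1/32 = 20475/32.
Numerically: E[X] ≈ 639.843750.

E[X] = C(28,4)·2^(1−C(4,2)) = 20475/32 ≈ 639.843750.


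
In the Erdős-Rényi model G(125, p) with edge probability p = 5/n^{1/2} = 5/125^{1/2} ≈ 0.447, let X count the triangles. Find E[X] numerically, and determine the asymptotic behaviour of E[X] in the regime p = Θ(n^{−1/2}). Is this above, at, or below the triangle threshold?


Number of potential triangles: C(125, 3) = 317750.
Each occurs with probability p³ ≈ (0.447)³ ≈ 8.94427e-02.
By linearity: E[X] = C(125, 3)·p³ ≈ 317750 · 8.94427e-02 ≈ 28420.424.
Since α = 1/2 < 1, p = c/n^{1/2} ≫ 1/n is above the triangle threshold p ~ 1/n. Asymptotically E[X] ~ (c³/6)·n^{3(1−α)} = (5³/6)·n^{1.5} → ∞; triangles are abundant w.h.p.

E[X] ≈ 28420.424; in regime p = Θ(1/n^{1/2}) E[X] diverges (above the triangle threshold p ~ 1/n).


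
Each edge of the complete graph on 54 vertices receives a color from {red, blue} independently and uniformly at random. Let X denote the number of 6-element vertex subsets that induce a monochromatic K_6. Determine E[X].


Let X = Σ_S X_S over the C(54, 6) = 25827165 subsets S of size 6, where X_S = 1 if the K_6 on S is monochromatic.
For a fixed S, the K_6 on S has C(6, 2) = 15 edges. P[all 15 edges red] = (1/2)^15, and likewise for blue, so P[monochromatic] = 2·(1/2)^15 = 2^{1 − 15} = 1/16384.
By linearity of expectation: E[X] = C(54, 6) · 2^{1 − 15} = 25827165 · 1/16384 = 25827165/16384.
Numerically: E[X] ≈ 1576.365.

E[X] = C(54,6)·2^(1−C(6,2)) = 25827165/16384 ≈ 1576.365.


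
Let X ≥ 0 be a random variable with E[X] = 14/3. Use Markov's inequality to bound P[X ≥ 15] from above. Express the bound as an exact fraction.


μ = E[X] = 14/3, a = 15.
Markov: P[X ≥ 15] ≤ μ/a = (14/3)/15 = 14/45.
Numerically: ≈ 0.3111.
(Since a = 15 > μ = 4.6667, the bound 14/45 is < 1 and informative.)

P[X ≥ 15] ≤ 14/45 ≈ 0.3111.


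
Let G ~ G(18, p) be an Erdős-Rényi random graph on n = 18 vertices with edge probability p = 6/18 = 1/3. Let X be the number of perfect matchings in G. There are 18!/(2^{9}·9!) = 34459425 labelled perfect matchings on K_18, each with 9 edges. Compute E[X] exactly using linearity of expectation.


K_18 has 18!/(2^{9}·9!) = 34459425 labelled perfect matchings.
For each such perfect matching H, let X_H = 1 if all 9 edges of H are present in G. Then P[X_H = 1] = p^{9} = (1/3)^{9} = 1/19683.
By linearity: E[X] = Σ_H E[X_H] = 34459425 · p^{9} = 34459425 · 1/19683 = 425425/243.
Numerically: E[X] ≈ 1.75e+03.

E[X] = 34459425 · (1/3)^{9} = 425425/243 ≈ 1.75e+03.


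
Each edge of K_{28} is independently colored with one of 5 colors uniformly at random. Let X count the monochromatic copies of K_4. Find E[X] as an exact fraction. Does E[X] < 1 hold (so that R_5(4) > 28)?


E[X] = C(28, 4) · 5^{1 − 6} = 20475 · 5^{−5} = 20475/3125.
As a reduced fraction: E[X] = 819/125 ≈ 6.55200.
Is E[X] < 1? NO.
Since E[X] ≥ 1, the first-moment bound is inconclusive at n = 28; it does NOT by itself certify R_5(4) > 28.

E[X] = 819/125 ≈ 6.55200; E[X] ≥ 1; first-moment method inconclusive here.


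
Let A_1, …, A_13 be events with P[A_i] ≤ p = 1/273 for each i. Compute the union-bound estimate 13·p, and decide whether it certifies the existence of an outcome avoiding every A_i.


Union bound: P[∪_{i=1}^{13} A_i] ≤ Σ_i P[A_i] ≤ 13·p = 13·(1/273) = 1/21.
Numerically: 1/21 ≈ 0.047619.
Is 1/21 < 1? YES.
Since P[∪ A_i] ≤ 1/21 < 1, the complement has P[∩ A_i^c] ≥ 1 − 1/21 = 20/21 > 0, so some outcome avoids every A_i.

13·p = 1/21 ≈ 0.047619; existence CERTIFIED by the union bound.


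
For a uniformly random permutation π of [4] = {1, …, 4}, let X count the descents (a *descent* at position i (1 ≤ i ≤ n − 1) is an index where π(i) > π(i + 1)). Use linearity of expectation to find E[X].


Write X = Σ X_I over i = 1, …, 3, with X_I the indicator of one descent.
There are 3 indicators.
For each fixed i, the pair (π(i), π(i+1)) is a uniformly random ordered pair of distinct values from {1, …, 4}; by symmetry P[π(i) > π(i+1)] = 1/2.
By linearity: E[X] = 3 · (1/2) = (4 − 1) · (1/2) = 3/2 ≈ 1.5000.

E[X] = 3/2 = 1.5000.


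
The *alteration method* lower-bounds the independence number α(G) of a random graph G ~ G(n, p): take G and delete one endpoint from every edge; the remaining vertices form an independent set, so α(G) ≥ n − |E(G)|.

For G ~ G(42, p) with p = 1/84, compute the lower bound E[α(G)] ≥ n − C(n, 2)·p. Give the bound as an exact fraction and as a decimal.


E[|E(G)|] = C(42, 2)·p = 861 · (1/84) = 41/4.
E[α(G)] ≥ n − E[|E(G)|] = 42 − 41/4 = 127/4.
Numerically: ≈ 31.7500.
(This is only a lower bound; the true E[α(G)] may be larger.)

E[α(G)] ≥ 127/4 ≈ 31.7500.


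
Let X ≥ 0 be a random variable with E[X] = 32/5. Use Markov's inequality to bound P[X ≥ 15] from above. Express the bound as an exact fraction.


μ = E[X] = 32/5, a = 15.
Markov: P[X ≥ 15] ≤ μ/a = (32/5)/15 = 32/75.
Numerically: ≈ 0.4267.
(Since a = 15 > μ = 6.4000, the bound 32/75 is < 1 and informative.)

P[X ≥ 15] ≤ 32/75 ≈ 0.4267.


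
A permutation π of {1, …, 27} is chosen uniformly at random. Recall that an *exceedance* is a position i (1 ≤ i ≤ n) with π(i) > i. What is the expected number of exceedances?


Write X = Σ_{i=1}^{27} X_i, where X_i = 1_{π(i) > i}.
For each fixed i, π(i) is uniform over {1, …, 27} (marginal of a uniform permutation), so P[π(i) > i] = (n − i)/n. Summing: Σ_{i=1}^{27} (n − i)/n = (0 + 1 + … + 26)/27 = 27(27 − 1)/(2·27) = (27 − 1)/2.
Hence E[X] = Σ_{i=1}^{27} (27 − i)/27 = 13 ≈ 13.000000.

E[X] = 13 = 13.000000.


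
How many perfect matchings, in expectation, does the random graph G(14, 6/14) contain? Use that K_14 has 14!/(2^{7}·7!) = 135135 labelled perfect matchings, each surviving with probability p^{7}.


K_14 has 14!/(2^{7}·7!) = 135135 labelled perfect matchings.
For each such perfect matching H, let X_H = 1 if all 7 edges of H are present in G. Then P[X_H = 1] = p^{7} = (3/7)^{7} = 2187/823543.
By linearity: E[X] = Σ_H E[X_H] = 135135 · p^{7} = 135135 · 2187/823543 = 42220035/117649.
Numerically: E[X] ≈ 358.9.

E[X] = 135135 · (3/7)^{7} = 42220035/117649 ≈ 358.9.


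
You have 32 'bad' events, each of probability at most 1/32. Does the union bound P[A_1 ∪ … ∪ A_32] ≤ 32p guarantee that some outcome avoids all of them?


Union bound: P[∪_{i=1}^{32} A_i] ≤ Σ_i P[A_i] ≤ 32·p = 32·(1/32) = 1.
Numerically: 1 ≈ 1.000000.
Is 1 < 1? NO.
Since the bound 1 is ≥ 1, the union bound is uninformative here; it does NOT by itself certify existence.

32·p = 1 ≈ 1.000000; existence NOT certified by the union bound.


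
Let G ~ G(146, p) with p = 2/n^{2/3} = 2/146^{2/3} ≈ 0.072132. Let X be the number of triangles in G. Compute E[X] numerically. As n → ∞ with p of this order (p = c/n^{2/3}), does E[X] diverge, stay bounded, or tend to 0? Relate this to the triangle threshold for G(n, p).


Number of potential triangles: C(146, 3) = 508080.
Each occurs with probability p³ ≈ (0.072132)³ ≈ 3.75304935e-04.
By linearity: E[X] = C(146, 3)·p³ ≈ 508080 · 3.75304935e-04 ≈ 190.684932.
Since α = 2/3 < 1, p = c/n^{2/3} ≫ 1/n is above the triangle threshold p ~ 1/n. Asymptotically E[X] ~ (c³/6)·n^{3(1−α)} = (2³/6)·n^{1} → ∞; triangles are abundant w.h.p.

E[X] ≈ 190.684932; in regime p = Θ(1/n^{2/3}) E[X] diverges (above the triangle threshold p ~ 1/n).


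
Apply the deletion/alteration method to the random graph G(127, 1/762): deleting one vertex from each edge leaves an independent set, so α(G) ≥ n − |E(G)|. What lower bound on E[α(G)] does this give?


E[|E(G)|] = C(127, 2)·p = 8001 · (1/762) = 21/2.
E[α(G)] ≥ n − E[|E(G)|] = 127 − 21/2 = 233/2.
Numerically: ≈ 116.500000.
(This is only a lower bound; the true E[α(G)] may be larger.)

E[α(G)] ≥ 233/2 ≈ 116.500000.


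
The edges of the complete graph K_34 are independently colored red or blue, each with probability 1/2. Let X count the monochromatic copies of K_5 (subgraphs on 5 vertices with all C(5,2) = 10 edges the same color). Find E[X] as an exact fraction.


Let X = Σ_S X_S over the C(34, 5) = 278256 subsets S of size 5, where X_S = 1 if the K_5 on S is monochromatic.
For a fixed S, the K_5 on S has C(5, 2) = 10 edges. P[all 10 edges red] = (1/2)^10, and likewise for blue, so P[monochromatic] = 2·(1/2)^10 = 2^{1 − 10} = 1/512.
By linearity of expectation: E[X] = C(34, 5) · 2^{1 − 10} = 278256 · 1/512 = 17391/32.
Numerically: E[X] ≈ 543.469.

E[X] = C(34,5)·2^(1−C(5,2)) = 17391/32 ≈ 543.469.


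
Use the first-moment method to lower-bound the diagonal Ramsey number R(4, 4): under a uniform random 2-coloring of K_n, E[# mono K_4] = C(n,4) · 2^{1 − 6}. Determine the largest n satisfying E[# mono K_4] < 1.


We need C(n, 4) · 2^{1 − 6} < 1, i.e. C(n, 4) < 2^{6 − 1} = 32.
Check values of n near the boundary:
  n = 5: C(5, 4) = 5; 5 < 32? YES
  n = 6: C(6, 4) = 15; 15 < 32? YES
  n = 7: C(7, 4) = 35; 35 < 32? NO
  n = 8: C(8, 4) = 70; 70 < 32? NO
  n = 9: C(9, 4) = 126; 126 < 32? NO
The largest n with C(n, 4) < 32 is n = 6 (where E[X] = 15/32 ≈ 0.468750). Hence R(4, 4) > 6, i.e. R(4, 4) ≥ 7.

Largest n = 6; hence R(4, 4) > 6.


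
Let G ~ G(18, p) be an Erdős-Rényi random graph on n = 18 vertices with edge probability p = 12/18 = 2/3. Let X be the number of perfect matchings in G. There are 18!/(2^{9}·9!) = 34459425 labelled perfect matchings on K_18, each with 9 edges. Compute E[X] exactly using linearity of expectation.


K_18 has 18!/(2^{9}·9!) = 34459425 labelled perfect matchings.
For each such perfect matching H, let X_H = 1 if all 9 edges of H are present in G. Then P[X_H = 1] = p^{9} = (2/3)^{9} = 512/19683.
By linearity: E[X] = Σ_H E[X_H] = 34459425 · p^{9} = 34459425 · 512/19683 = 217817600/243.
Numerically: E[X] ≈ 8.96e+05.

E[X] = 34459425 · (2/3)^{9} = 217817600/243 ≈ 8.96e+05.


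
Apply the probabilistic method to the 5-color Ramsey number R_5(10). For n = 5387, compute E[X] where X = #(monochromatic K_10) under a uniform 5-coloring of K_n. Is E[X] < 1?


E[X] = C(5387, 10) · 5^{1 − 45} = 5624406917627224603154306376491 · 5^{−44} = 5624406917627224603154306376491/5684341886080801486968994140625.
As a reduced fraction: E[X] = 5624406917627224603154306376491/5684341886080801486968994140625 ≈ 0.98946.
Is E[X] < 1? YES.
Since E[X] < 1, there exists a 5-coloring of K_{5387} with no monochromatic K_10; hence R_5(10) > 5387.

E[X] = 5624406917627224603154306376491/5684341886080801486968994140625 ≈ 0.98946; E[X] < 1, so R_5(10) > 5387.


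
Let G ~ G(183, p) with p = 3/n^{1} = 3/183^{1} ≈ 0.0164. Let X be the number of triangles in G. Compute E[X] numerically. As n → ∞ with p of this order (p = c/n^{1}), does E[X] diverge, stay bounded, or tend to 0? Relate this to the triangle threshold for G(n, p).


Number of potential triangles: C(183, 3) = 1004731.
Each occurs with probability p³ ≈ (0.0164)³ ≈ 4.40566e-06.
By linearity: E[X] = C(183, 3)·p³ ≈ 1004731 · 4.40566e-06 ≈ 4.426.
Here α = 1, so p = 3/n is exactly at the triangle threshold p ~ 1/n. Asymptotically E[X] → c³/6 = 3³/6 = 9/2 ≈ 4.500, a bounded constant. In this regime the triangle count is asymptotically Poisson(c³/6).

E[X] ≈ 4.426; in regime p = Θ(1/n^{1}) E[X] stays bounded (at the triangle threshold p ~ 1/n).


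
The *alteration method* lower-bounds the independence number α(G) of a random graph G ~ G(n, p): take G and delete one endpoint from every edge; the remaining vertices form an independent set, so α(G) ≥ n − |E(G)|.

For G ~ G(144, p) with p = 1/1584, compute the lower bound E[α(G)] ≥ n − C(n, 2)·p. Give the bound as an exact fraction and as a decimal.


E[|E(G)|] = C(144, 2)·p = 10296 · (1/1584) = 13/2.
E[α(G)] ≥ n − E[|E(G)|] = 144 − 13/2 = 275/2.
Numerically: ≈ 137.500.
(This is only a lower bound; the true E[α(G)] may be larger.)

E[α(G)] ≥ 275/2 ≈ 137.500.


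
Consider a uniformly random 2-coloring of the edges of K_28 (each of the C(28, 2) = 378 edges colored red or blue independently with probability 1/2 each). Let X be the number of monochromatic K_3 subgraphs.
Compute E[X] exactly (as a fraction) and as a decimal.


Let X = Σ_S X_S over the C(28, 3) = 3276 subsets S of size 3, where X_S = 1 if the K_3 on S is monochromatic.
For a fixed S, the K_3 on S has C(3, 2) = 3 edges. P[all 3 edges red] = (1/2)^3, and likewise for blue, so P[monochromatic] = 2·(1/2)^3 = 2^{1 − 3} = 1/4.
By linearity of expectation: E[X] = C(28, 3) · 2^{1 − 3} = 3276 · 1/4 = 819.
Numerically: E[X] ≈ 819.0000.

E[X] = C(28,3)·2^(1−C(3,2)) = 819 ≈ 819.0000.
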